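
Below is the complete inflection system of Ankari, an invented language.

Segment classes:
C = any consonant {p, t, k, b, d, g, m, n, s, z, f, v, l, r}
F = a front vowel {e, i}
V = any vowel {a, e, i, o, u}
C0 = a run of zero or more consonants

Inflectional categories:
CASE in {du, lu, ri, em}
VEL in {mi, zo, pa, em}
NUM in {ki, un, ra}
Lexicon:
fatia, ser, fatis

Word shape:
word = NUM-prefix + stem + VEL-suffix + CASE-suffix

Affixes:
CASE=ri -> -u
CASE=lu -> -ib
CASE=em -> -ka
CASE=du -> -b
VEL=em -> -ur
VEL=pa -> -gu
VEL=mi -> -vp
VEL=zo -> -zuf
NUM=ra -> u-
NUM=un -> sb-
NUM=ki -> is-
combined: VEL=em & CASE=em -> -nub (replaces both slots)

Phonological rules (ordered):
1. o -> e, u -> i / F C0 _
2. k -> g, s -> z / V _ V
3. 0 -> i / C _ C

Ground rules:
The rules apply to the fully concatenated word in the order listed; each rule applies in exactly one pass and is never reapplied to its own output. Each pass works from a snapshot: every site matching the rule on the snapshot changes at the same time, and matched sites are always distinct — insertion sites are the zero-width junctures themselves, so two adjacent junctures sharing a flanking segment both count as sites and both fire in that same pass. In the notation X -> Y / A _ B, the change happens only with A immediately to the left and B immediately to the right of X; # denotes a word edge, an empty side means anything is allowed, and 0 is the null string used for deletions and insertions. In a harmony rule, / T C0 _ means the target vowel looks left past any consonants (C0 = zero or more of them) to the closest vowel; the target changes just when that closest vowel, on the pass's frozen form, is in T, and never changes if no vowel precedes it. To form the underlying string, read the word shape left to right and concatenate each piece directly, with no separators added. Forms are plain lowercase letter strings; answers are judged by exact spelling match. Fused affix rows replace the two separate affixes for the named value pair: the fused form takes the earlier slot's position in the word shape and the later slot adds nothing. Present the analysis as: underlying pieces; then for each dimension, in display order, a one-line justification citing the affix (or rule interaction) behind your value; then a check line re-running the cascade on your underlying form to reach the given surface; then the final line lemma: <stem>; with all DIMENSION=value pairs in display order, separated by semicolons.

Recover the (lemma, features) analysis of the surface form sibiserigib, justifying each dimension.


underlying: sb-ser-gu-b
CASE=du - signalled by the affix -b
VEL=pa - signalled by the affix -gu
NUM=un - signalled by the affix sb-
check: sbsergub -> sbsergib -> sbsergib -> sibiserigib
lemma: ser; CASE=du; VEL=pa; NUM=un


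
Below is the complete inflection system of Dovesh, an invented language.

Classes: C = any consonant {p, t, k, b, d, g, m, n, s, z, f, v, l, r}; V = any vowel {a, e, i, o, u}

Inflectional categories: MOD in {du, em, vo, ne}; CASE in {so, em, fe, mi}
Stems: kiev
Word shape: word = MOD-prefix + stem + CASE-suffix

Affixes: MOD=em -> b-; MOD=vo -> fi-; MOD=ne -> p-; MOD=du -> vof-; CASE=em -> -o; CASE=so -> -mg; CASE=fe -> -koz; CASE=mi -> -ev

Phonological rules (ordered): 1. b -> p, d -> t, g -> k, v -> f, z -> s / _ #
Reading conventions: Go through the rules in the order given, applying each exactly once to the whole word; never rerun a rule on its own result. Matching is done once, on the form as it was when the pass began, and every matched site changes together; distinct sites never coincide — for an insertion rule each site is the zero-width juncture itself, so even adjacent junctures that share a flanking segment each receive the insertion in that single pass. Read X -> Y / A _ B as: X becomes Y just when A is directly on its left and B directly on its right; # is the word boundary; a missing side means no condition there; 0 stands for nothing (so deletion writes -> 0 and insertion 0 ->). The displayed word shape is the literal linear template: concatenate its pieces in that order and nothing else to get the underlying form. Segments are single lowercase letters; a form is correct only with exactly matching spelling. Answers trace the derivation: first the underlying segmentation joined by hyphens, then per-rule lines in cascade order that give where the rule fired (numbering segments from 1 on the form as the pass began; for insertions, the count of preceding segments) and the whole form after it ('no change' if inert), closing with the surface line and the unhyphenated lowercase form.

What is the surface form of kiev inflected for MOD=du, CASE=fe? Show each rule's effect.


underlying: vof-kiev-koz
1. b -> p, d -> t, g -> k, v -> f, z -> s / _ #: fires at position(s) 10: vofkievkos
surface: vofkievkos


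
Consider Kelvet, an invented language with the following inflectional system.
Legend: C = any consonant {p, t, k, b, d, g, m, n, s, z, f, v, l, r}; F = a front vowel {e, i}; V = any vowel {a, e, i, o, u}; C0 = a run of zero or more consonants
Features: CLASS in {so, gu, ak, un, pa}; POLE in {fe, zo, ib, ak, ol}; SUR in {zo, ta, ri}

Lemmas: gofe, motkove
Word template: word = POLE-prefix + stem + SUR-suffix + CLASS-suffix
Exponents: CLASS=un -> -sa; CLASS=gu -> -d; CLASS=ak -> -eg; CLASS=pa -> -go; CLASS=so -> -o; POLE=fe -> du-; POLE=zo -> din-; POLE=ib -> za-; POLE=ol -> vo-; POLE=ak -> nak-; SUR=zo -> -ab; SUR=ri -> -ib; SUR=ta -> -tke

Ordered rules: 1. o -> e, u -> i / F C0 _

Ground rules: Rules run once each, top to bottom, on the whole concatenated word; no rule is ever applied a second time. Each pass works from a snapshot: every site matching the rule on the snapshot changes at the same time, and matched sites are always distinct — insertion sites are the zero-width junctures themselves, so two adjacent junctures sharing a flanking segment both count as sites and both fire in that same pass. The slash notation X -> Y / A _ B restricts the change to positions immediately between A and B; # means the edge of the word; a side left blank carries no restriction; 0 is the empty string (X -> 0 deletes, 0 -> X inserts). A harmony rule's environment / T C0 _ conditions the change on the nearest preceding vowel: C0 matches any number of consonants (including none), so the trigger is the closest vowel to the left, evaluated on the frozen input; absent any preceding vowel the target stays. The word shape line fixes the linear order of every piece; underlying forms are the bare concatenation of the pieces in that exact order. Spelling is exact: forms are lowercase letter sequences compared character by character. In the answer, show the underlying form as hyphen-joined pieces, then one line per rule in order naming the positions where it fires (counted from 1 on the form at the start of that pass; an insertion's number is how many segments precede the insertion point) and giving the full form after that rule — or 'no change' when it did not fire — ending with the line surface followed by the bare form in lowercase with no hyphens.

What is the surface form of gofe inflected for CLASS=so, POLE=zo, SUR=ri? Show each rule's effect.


underlying: din-gofe-ib-o
1. o -> e, u -> i / F C0 _: fires at position(s) 5, 10: dingefeibe
surface: dingefeibe


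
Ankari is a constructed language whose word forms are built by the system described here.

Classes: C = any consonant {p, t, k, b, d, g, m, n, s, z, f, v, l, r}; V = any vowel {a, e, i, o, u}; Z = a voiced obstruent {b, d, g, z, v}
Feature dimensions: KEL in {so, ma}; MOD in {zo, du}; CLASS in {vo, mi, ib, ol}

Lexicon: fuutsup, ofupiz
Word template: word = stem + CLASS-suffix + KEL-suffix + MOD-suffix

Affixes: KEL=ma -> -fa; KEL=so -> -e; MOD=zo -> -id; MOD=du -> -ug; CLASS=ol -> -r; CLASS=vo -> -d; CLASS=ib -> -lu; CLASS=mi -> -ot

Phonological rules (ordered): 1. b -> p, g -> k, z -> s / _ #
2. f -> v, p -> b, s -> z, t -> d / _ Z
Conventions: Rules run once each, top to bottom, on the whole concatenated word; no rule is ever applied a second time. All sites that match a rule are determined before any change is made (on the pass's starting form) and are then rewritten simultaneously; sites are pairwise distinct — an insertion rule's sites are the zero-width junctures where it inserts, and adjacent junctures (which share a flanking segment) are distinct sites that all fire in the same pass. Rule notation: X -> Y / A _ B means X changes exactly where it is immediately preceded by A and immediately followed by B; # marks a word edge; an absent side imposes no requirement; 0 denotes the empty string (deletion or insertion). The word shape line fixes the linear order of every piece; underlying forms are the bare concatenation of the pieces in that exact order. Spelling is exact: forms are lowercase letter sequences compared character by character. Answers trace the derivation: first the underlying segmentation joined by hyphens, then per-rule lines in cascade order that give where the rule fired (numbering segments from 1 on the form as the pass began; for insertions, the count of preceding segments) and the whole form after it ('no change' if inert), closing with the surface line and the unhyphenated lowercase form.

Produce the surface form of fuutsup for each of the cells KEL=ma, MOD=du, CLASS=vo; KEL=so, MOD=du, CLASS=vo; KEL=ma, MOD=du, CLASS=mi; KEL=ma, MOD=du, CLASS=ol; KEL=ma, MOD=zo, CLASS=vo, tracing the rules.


cell KEL=ma, MOD=du, CLASS=vo:
underlying: fuutsup-d-fa-ug
1. b -> p, g -> k, z -> s / _ #: fires at position(s) 12: fuutsupdfauk
2. f -> v, p -> b, s -> z, t -> d / _ Z: fires at position(s) 7: fuutsubdfauk
surface: fuutsubdfauk

cell KEL=so, MOD=du, CLASS=vo:
underlying: fuutsup-d-e-ug
1. b -> p, g -> k, z -> s / _ #: fires at position(s) 11: fuutsupdeuk
2. f -> v, p -> b, s -> z, t -> d / _ Z: fires at position(s) 7: fuutsubdeuk
surface: fuutsubdeuk

cell KEL=ma, MOD=du, CLASS=mi:
underlying: fuutsup-ot-fa-ug
1. b -> p, g -> k, z -> s / _ #: fires at position(s) 13: fuutsupotfauk
2. f -> v, p -> b, s -> z, t -> d / _ Z: no change
surface: fuutsupotfauk

cell KEL=ma, MOD=du, CLASS=ol:
underlying: fuutsup-r-fa-ug
1. b -> p, g -> k, z -> s / _ #: fires at position(s) 12: fuutsuprfauk
2. f -> v, p -> b, s -> z, t -> d / _ Z: no change
surface: fuutsuprfauk

cell KEL=ma, MOD=zo, CLASS=vo:
underlying: fuutsup-d-fa-id
1. b -> p, g -> k, z -> s / _ #: no change
2. f -> v, p -> b, s -> z, t -> d / _ Z: fires at position(s) 7: fuutsubdfaid
surface: fuutsubdfaid


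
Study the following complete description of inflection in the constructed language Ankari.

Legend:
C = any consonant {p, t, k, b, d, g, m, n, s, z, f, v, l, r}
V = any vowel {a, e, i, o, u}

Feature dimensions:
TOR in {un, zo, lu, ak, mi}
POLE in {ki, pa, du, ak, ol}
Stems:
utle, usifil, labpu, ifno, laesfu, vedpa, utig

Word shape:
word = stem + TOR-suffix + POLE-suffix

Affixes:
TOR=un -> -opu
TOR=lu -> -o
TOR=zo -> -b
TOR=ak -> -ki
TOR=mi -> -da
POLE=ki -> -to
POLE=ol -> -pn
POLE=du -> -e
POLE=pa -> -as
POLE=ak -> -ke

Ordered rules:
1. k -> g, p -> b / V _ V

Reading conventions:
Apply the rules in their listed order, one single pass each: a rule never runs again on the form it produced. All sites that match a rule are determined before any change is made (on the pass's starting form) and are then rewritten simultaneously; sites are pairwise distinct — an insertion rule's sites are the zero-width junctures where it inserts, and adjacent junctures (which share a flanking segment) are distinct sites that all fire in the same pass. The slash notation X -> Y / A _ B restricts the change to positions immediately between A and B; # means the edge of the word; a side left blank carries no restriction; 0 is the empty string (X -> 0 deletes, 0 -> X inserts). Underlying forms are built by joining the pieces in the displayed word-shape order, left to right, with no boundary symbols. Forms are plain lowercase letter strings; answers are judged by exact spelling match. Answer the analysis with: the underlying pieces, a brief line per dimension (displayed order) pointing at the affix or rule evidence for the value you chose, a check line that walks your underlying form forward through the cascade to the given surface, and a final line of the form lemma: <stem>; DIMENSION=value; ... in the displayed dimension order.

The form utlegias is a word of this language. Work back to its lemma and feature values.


underlying: utle-ki-as
TOR=ak - signalled by the affix -ki
POLE=pa - signalled by the affix -as
check: utlekias -> utlegias
lemma: utle; TOR=ak; POLE=pa


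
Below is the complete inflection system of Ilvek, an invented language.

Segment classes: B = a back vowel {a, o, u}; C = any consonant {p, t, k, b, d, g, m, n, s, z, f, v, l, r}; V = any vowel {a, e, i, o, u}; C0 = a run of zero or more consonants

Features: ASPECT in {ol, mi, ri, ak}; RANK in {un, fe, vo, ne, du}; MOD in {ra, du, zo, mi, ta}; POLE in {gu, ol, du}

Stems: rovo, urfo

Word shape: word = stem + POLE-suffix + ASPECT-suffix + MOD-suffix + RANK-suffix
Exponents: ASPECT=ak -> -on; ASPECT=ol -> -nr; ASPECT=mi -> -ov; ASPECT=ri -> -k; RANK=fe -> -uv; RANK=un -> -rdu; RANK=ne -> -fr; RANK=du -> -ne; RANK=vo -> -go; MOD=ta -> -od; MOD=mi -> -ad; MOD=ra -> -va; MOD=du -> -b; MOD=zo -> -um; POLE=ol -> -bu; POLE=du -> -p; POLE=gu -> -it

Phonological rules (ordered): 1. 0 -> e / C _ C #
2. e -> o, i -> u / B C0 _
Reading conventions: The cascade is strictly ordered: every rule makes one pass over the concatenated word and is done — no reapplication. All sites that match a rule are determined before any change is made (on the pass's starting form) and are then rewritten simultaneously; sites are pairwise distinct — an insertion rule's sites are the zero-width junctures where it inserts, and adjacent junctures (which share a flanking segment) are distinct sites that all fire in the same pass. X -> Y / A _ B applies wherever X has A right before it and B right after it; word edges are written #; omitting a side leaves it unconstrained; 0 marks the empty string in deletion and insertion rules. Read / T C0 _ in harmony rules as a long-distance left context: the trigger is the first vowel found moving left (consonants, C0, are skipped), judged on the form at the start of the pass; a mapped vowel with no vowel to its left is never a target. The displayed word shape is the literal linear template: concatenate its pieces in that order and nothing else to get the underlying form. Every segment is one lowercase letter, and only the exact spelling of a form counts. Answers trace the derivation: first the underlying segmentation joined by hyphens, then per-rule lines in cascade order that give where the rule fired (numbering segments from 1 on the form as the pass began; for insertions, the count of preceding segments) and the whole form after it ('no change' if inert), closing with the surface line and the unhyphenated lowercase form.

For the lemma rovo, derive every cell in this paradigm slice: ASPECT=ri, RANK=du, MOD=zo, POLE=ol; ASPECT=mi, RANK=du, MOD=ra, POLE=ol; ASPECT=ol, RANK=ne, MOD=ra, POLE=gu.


cell ASPECT=ri, RANK=du, MOD=zo, POLE=ol:
underlying: rovo-bu-k-um-ne
1. 0 -> e / C _ C #: no change
2. e -> o, i -> u / B C0 _: fires at position(s) 11: rovobukumno
surface: rovobukumno

cell ASPECT=mi, RANK=du, MOD=ra, POLE=ol:
underlying: rovo-bu-ov-va-ne
1. 0 -> e / C _ C #: no change
2. e -> o, i -> u / B C0 _: fires at position(s) 12: rovobuovvano
surface: rovobuovvano

cell ASPECT=ol, RANK=ne, MOD=ra, POLE=gu:
underlying: rovo-it-nr-va-fr
1. 0 -> e / C _ C #: inserts after position(s) 11: rovoitnrvafer
2. e -> o, i -> u / B C0 _: fires at position(s) 5, 12: rovoutnrvafor
surface: rovoutnrvafor


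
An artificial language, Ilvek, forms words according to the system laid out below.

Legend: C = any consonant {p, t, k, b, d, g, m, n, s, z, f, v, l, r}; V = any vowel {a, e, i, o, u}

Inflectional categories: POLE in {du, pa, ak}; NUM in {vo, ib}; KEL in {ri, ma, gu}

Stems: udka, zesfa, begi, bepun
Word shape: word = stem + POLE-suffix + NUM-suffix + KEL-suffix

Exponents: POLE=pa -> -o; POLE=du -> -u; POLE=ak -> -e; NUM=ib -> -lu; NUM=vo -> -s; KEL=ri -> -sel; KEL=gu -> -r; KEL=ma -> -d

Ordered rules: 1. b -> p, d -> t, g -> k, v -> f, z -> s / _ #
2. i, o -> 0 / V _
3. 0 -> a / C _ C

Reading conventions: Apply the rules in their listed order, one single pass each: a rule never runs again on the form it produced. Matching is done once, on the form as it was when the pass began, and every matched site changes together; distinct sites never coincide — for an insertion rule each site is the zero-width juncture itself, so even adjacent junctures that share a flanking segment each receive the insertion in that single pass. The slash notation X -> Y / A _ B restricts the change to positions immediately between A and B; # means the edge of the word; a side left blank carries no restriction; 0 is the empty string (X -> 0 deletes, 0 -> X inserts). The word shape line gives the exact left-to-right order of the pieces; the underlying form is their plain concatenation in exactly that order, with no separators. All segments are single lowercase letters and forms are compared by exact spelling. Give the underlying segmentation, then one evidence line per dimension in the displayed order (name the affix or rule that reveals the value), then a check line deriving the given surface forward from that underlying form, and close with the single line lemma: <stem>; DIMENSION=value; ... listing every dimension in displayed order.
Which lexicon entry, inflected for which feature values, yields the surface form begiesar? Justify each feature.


underlying: begi-e-s-r
POLE=ak - signalled by the affix -e
NUM=vo - signalled by the affix -s
KEL=gu - signalled by the affix -r
check: begiesr -> begiesr -> begiesr -> begiesar
lemma: begi; POLE=ak; NUM=vo; KEL=gu


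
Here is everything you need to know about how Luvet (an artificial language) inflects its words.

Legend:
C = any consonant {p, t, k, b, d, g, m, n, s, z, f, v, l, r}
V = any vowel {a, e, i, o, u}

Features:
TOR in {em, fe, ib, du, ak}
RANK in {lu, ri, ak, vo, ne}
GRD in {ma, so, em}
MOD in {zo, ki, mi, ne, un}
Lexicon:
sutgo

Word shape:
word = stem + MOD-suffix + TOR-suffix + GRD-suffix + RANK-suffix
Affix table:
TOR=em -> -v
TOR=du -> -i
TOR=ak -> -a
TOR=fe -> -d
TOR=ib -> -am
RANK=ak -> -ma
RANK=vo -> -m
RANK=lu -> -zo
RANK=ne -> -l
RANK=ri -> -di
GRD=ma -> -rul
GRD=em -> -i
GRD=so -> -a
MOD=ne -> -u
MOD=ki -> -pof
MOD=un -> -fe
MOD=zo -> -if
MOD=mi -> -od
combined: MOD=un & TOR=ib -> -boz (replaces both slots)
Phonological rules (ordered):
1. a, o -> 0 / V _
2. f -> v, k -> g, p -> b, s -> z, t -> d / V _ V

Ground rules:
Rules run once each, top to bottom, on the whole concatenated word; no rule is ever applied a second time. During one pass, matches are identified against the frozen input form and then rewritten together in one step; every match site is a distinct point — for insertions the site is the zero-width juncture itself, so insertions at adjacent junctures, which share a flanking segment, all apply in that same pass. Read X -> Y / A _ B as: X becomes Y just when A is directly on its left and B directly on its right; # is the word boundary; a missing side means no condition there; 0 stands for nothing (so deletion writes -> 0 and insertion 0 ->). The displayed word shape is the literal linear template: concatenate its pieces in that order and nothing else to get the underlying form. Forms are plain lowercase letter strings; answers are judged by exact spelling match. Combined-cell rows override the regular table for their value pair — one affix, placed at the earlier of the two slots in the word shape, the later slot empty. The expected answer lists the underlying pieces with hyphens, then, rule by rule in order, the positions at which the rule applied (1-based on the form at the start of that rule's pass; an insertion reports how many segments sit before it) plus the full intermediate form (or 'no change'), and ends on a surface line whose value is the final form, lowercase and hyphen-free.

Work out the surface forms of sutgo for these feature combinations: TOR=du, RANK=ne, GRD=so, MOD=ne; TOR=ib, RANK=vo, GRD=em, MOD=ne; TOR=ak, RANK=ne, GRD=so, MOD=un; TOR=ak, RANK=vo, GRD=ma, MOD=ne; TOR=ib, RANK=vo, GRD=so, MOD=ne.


cell TOR=du, RANK=ne, GRD=so, MOD=ne:
underlying: sutgo-u-i-a-l
1. a, o -> 0 / V _: fires at position(s) 8: sutgouil
2. f -> v, k -> g, p -> b, s -> z, t -> d / V _ V: no change
surface: sutgouil

cell TOR=ib, RANK=vo, GRD=em, MOD=ne:
underlying: sutgo-u-am-i-m
1. a, o -> 0 / V _: fires at position(s) 7: sutgoumim
2. f -> v, k -> g, p -> b, s -> z, t -> d / V _ V: no change
surface: sutgoumim

cell TOR=ak, RANK=ne, GRD=so, MOD=un:
underlying: sutgo-fe-a-a-l
1. a, o -> 0 / V _: fires at position(s) 8, 9: sutgofel
2. f -> v, k -> g, p -> b, s -> z, t -> d / V _ V: fires at position(s) 6: sutgovel
surface: sutgovel

cell TOR=ak, RANK=vo, GRD=ma, MOD=ne:
underlying: sutgo-u-a-rul-m
1. a, o -> 0 / V _: fires at position(s) 7: sutgourulm
2. f -> v, k -> g, p -> b, s -> z, t -> d / V _ V: no change
surface: sutgourulm

cell TOR=ib, RANK=vo, GRD=so, MOD=ne:
underlying: sutgo-u-am-a-m
1. a, o -> 0 / V _: fires at position(s) 7: sutgoumam
2. f -> v, k -> g, p -> b, s -> z, t -> d / V _ V: no change
surface: sutgoumam


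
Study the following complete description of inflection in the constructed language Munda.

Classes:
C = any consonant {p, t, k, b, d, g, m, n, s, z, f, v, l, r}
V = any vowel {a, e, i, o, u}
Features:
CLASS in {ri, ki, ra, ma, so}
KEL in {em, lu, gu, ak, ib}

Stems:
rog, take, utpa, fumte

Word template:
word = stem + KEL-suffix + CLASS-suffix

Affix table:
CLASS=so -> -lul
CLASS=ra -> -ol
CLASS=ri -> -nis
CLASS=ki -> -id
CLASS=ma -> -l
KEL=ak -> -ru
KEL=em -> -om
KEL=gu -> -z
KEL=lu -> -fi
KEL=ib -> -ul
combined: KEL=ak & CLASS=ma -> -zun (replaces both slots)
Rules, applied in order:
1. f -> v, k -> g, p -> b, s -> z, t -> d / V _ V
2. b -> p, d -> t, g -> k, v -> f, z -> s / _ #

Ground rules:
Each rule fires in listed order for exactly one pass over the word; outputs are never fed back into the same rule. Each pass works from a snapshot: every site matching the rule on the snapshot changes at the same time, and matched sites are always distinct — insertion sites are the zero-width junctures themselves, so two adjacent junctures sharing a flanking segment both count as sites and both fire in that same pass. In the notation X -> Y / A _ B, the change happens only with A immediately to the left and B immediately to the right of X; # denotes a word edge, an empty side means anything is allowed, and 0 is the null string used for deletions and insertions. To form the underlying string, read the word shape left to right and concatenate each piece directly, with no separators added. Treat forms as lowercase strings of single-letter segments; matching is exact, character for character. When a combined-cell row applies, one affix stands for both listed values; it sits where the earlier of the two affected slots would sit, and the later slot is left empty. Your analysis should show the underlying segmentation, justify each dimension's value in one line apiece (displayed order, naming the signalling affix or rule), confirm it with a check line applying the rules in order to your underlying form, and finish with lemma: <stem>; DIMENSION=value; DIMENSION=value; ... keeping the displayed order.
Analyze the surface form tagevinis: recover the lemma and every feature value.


underlying: take-fi-nis
CLASS=ri - signalled by the affix -nis
KEL=lu - signalled by the affix -fi
check: takefinis -> tagevinis -> tagevinis
lemma: take; CLASS=ri; KEL=lu


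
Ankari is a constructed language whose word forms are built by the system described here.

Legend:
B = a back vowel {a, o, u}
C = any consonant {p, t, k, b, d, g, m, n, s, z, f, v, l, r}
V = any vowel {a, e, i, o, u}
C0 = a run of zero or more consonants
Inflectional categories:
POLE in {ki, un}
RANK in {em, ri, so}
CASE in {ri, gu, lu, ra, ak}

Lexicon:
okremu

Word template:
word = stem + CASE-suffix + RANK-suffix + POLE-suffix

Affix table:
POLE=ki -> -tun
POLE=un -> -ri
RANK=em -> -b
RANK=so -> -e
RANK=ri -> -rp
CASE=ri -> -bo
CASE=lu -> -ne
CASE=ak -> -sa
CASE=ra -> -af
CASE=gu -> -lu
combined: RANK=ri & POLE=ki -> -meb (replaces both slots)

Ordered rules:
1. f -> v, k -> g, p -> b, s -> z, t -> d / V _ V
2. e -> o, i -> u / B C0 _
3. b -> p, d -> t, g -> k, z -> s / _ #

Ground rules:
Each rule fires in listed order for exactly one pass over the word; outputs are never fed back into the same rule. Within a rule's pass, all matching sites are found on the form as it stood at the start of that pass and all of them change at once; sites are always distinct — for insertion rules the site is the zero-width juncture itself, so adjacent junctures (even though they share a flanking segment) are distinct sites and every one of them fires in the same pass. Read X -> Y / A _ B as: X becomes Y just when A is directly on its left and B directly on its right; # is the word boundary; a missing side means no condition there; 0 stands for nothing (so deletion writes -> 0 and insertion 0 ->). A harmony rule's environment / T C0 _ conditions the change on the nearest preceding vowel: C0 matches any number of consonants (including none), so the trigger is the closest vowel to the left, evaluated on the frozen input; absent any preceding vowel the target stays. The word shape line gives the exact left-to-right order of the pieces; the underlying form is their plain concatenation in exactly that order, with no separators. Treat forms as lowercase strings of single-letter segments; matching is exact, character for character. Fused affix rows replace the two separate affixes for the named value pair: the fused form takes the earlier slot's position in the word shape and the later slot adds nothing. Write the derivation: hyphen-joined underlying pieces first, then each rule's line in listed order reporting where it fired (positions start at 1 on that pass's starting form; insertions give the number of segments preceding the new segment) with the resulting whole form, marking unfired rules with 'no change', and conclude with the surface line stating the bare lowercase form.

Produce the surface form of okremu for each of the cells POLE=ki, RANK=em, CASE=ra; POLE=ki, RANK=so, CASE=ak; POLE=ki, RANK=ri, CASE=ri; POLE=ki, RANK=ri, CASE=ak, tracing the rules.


cell POLE=ki, RANK=em, CASE=ra:
underlying: okremu-af-b-tun
1. f -> v, k -> g, p -> b, s -> z, t -> d / V _ V: no change
2. e -> o, i -> u / B C0 _: fires at position(s) 4: okromuafbtun
3. b -> p, d -> t, g -> k, z -> s / _ #: no change
surface: okromuafbtun

cell POLE=ki, RANK=so, CASE=ak:
underlying: okremu-sa-e-tun
1. f -> v, k -> g, p -> b, s -> z, t -> d / V _ V: fires at position(s) 7, 10: okremuzaedun
2. e -> o, i -> u / B C0 _: fires at position(s) 4, 9: okromuzaodun
3. b -> p, d -> t, g -> k, z -> s / _ #: no change
surface: okromuzaodun

cell POLE=ki, RANK=ri, CASE=ri:
underlying: okremu-bo-meb
1. f -> v, k -> g, p -> b, s -> z, t -> d / V _ V: no change
2. e -> o, i -> u / B C0 _: fires at position(s) 4, 10: okromubomob
3. b -> p, d -> t, g -> k, z -> s / _ #: fires at position(s) 11: okromubomop
surface: okromubomop

cell POLE=ki, RANK=ri, CASE=ak:
underlying: okremu-sa-meb
1. f -> v, k -> g, p -> b, s -> z, t -> d / V _ V: fires at position(s) 7: okremuzameb
2. e -> o, i -> u / B C0 _: fires at position(s) 4, 10: okromuzamob
3. b -> p, d -> t, g -> k, z -> s / _ #: fires at position(s) 11: okromuzamop
surface: okromuzamop


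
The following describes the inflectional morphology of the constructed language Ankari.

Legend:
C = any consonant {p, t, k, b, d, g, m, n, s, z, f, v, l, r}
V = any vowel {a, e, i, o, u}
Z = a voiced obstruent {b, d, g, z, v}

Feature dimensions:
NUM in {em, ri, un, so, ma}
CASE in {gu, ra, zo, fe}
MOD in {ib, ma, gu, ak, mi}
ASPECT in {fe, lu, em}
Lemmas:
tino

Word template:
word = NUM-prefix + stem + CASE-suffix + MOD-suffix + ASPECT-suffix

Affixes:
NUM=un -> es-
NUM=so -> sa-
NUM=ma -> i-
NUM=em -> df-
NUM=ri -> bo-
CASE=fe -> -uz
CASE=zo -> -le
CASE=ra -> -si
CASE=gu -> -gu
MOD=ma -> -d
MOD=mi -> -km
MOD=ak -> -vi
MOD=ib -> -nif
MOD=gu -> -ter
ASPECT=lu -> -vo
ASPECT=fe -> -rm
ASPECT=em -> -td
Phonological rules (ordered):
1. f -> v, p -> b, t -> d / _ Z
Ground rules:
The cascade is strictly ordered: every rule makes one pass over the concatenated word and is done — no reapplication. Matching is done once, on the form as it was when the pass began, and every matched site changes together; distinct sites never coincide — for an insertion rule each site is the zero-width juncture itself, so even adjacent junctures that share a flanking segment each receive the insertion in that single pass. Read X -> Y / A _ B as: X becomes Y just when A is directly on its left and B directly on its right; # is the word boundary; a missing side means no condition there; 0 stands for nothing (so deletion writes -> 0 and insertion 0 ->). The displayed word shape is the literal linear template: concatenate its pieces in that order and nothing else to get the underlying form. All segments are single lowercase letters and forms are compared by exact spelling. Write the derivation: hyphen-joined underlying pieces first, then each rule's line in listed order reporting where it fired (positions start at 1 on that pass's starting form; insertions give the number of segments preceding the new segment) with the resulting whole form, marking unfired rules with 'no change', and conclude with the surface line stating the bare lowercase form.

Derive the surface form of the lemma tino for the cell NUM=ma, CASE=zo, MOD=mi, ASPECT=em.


underlying: i-tino-le-km-td
1. f -> v, p -> b, t -> d / _ Z: fires at position(s) 10: itinolekmdd
surface: itinolekmdd


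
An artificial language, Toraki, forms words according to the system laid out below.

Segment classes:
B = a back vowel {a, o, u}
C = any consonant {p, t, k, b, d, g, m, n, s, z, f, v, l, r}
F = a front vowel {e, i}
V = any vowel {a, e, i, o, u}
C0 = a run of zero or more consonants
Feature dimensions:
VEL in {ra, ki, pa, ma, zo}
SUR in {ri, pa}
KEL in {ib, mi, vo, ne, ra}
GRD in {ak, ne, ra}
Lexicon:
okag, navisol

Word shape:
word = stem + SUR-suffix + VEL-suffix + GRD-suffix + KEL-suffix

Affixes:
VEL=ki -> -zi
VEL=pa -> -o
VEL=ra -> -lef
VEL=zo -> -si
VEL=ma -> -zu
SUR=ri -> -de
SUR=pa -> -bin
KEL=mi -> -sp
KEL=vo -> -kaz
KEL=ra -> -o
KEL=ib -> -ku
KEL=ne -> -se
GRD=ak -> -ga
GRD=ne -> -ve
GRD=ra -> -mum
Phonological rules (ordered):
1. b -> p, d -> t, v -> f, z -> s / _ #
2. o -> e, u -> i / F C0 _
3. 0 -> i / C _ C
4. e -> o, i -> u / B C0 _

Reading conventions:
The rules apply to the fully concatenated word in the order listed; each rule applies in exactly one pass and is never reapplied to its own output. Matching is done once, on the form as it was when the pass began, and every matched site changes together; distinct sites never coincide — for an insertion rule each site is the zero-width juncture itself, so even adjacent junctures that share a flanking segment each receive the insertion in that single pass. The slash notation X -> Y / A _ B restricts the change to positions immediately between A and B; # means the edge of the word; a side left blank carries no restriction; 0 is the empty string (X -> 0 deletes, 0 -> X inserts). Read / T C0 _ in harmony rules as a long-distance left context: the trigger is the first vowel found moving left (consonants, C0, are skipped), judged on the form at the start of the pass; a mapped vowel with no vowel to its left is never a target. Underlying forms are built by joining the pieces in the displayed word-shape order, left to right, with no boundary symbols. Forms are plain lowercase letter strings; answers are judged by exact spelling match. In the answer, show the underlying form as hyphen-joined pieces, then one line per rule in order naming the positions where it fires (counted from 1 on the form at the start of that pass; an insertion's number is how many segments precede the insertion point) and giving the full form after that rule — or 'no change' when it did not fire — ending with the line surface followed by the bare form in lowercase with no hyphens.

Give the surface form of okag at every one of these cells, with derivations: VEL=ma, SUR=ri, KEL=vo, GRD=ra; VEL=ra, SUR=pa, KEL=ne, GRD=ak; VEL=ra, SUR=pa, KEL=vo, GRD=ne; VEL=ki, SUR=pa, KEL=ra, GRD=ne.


cell VEL=ma, SUR=ri, KEL=vo, GRD=ra:
underlying: okag-de-zu-mum-kaz
1. b -> p, d -> t, v -> f, z -> s / _ #: fires at position(s) 14: okagdezumumkas
2. o -> e, u -> i / F C0 _: fires at position(s) 8: okagdezimumkas
3. 0 -> i / C _ C: inserts after position(s) 4, 11: okagidezimumikas
4. e -> o, i -> u / B C0 _: fires at position(s) 5, 13: okagudezimumukas
surface: okagudezimumukas

cell VEL=ra, SUR=pa, KEL=ne, GRD=ak:
underlying: okag-bin-lef-ga-se
1. b -> p, d -> t, v -> f, z -> s / _ #: no change
2. o -> e, u -> i / F C0 _: no change
3. 0 -> i / C _ C: inserts after position(s) 4, 7, 10: okagibinilefigase
4. e -> o, i -> u / B C0 _: fires at position(s) 5, 17: okagubinilefigaso
surface: okagubinilefigaso

cell VEL=ra, SUR=pa, KEL=vo, GRD=ne:
underlying: okag-bin-lef-ve-kaz
1. b -> p, d -> t, v -> f, z -> s / _ #: fires at position(s) 15: okagbinlefvekas
2. o -> e, u -> i / F C0 _: no change
3. 0 -> i / C _ C: inserts after position(s) 4, 7, 10: okagibinilefivekas
4. e -> o, i -> u / B C0 _: fires at position(s) 5: okagubinilefivekas
surface: okagubinilefivekas

cell VEL=ki, SUR=pa, KEL=ra, GRD=ne:
underlying: okag-bin-zi-ve-o
1. b -> p, d -> t, v -> f, z -> s / _ #: no change
2. o -> e, u -> i / F C0 _: fires at position(s) 12: okagbinzivee
3. 0 -> i / C _ C: inserts after position(s) 4, 7: okagibinizivee
4. e -> o, i -> u / B C0 _: fires at position(s) 5: okagubinizivee
surface: okagubinizivee


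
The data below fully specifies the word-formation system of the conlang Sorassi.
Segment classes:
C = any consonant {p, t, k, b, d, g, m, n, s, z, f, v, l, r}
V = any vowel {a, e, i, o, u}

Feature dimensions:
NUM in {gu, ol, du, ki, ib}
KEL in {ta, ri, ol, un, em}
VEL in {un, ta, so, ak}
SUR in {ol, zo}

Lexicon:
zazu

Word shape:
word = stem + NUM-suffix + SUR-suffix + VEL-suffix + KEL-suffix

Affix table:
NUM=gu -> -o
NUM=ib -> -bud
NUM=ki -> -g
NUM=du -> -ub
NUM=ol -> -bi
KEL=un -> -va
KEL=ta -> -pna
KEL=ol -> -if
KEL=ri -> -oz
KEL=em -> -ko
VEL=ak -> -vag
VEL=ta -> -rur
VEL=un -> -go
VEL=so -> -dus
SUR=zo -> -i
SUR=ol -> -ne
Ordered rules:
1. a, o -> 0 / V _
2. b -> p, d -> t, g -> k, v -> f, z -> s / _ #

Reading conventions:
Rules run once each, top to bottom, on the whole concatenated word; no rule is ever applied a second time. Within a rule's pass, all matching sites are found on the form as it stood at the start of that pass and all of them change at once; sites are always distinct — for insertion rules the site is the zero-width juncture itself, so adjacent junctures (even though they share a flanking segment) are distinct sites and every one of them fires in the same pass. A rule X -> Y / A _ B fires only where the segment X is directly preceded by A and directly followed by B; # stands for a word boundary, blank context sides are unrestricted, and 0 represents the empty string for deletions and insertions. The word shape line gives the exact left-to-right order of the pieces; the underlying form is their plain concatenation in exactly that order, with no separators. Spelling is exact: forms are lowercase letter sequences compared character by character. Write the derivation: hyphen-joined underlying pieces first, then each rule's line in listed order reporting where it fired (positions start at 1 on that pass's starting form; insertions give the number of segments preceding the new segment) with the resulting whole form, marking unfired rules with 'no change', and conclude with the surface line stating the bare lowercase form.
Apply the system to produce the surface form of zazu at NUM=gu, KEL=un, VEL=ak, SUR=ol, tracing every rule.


underlying: zazu-o-ne-vag-va
1. a, o -> 0 / V _: fires at position(s) 5: zazunevagva
2. b -> p, d -> t, g -> k, v -> f, z -> s / _ #: no change
surface: zazunevagva


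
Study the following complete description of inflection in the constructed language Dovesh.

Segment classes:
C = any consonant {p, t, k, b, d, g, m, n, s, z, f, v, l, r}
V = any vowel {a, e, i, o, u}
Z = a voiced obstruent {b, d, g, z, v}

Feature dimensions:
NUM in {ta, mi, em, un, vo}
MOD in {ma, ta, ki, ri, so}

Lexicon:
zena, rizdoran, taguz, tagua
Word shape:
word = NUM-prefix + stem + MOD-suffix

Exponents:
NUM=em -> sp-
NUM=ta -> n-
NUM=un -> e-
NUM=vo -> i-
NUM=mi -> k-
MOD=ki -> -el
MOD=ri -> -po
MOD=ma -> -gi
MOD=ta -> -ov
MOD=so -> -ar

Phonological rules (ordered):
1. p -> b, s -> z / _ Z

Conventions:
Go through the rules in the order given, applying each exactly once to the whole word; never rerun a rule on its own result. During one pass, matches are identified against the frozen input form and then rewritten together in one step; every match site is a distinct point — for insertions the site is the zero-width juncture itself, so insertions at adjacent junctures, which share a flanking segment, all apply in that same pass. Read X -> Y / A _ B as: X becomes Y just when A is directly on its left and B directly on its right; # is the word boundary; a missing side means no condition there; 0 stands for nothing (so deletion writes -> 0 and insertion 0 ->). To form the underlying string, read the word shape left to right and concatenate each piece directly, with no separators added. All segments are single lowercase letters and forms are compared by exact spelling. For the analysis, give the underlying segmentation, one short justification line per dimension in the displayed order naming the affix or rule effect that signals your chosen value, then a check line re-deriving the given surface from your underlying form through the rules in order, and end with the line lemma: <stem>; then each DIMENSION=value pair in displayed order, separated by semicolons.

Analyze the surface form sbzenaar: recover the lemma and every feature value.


underlying: sp-zena-ar
NUM=em - signalled by the affix sp-
MOD=so - signalled by the affix -ar
check: spzenaar -> sbzenaar
lemma: zena; NUM=em; MOD=so


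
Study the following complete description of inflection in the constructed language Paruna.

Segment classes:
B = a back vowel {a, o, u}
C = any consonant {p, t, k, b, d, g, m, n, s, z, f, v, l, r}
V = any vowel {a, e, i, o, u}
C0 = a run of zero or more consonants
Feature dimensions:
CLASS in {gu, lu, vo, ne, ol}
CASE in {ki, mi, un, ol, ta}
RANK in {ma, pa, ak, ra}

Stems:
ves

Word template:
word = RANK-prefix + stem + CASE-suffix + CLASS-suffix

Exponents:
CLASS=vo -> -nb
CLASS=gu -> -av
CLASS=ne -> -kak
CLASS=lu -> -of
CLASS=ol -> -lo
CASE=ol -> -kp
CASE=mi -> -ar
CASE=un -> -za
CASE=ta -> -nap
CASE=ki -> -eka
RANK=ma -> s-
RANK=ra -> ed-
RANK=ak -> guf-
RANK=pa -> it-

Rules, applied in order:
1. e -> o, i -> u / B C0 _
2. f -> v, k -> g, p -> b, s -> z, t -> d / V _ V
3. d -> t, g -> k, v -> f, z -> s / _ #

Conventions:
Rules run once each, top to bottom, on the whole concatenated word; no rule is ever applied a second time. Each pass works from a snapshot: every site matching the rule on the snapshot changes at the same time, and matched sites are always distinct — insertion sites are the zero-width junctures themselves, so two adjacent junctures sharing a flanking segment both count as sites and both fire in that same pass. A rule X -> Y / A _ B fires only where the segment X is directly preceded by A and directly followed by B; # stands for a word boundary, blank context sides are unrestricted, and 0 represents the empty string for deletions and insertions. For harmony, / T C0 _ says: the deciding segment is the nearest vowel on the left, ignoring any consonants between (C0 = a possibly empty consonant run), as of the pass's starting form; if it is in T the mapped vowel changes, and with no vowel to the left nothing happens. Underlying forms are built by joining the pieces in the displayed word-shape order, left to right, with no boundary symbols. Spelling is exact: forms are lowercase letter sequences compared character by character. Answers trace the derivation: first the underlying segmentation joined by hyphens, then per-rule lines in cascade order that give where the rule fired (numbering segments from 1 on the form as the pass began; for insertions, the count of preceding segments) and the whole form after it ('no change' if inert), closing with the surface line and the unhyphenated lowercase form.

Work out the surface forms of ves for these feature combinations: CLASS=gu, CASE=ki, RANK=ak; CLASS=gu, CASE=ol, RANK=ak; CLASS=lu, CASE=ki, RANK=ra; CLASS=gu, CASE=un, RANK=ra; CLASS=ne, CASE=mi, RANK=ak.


cell CLASS=gu, CASE=ki, RANK=ak:
underlying: guf-ves-eka-av
1. e -> o, i -> u / B C0 _: fires at position(s) 5: gufvosekaav
2. f -> v, k -> g, p -> b, s -> z, t -> d / V _ V: fires at position(s) 6, 8: gufvozegaav
3. d -> t, g -> k, v -> f, z -> s / _ #: fires at position(s) 11: gufvozegaaf
surface: gufvozegaaf

cell CLASS=gu, CASE=ol, RANK=ak:
underlying: guf-ves-kp-av
1. e -> o, i -> u / B C0 _: fires at position(s) 5: gufvoskpav
2. f -> v, k -> g, p -> b, s -> z, t -> d / V _ V: no change
3. d -> t, g -> k, v -> f, z -> s / _ #: fires at position(s) 10: gufvoskpaf
surface: gufvoskpaf

cell CLASS=lu, CASE=ki, RANK=ra:
underlying: ed-ves-eka-of
1. e -> o, i -> u / B C0 _: no change
2. f -> v, k -> g, p -> b, s -> z, t -> d / V _ V: fires at position(s) 5, 7: edvezegaof
3. d -> t, g -> k, v -> f, z -> s / _ #: no change
surface: edvezegaof

cell CLASS=gu, CASE=un, RANK=ra:
underlying: ed-ves-za-av
1. e -> o, i -> u / B C0 _: no change
2. f -> v, k -> g, p -> b, s -> z, t -> d / V _ V: no change
3. d -> t, g -> k, v -> f, z -> s / _ #: fires at position(s) 9: edveszaaf
surface: edveszaaf

cell CLASS=ne, CASE=mi, RANK=ak:
underlying: guf-ves-ar-kak
1. e -> o, i -> u / B C0 _: fires at position(s) 5: gufvosarkak
2. f -> v, k -> g, p -> b, s -> z, t -> d / V _ V: fires at position(s) 6: gufvozarkak
3. d -> t, g -> k, v -> f, z -> s / _ #: no change
surface: gufvozarkak
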